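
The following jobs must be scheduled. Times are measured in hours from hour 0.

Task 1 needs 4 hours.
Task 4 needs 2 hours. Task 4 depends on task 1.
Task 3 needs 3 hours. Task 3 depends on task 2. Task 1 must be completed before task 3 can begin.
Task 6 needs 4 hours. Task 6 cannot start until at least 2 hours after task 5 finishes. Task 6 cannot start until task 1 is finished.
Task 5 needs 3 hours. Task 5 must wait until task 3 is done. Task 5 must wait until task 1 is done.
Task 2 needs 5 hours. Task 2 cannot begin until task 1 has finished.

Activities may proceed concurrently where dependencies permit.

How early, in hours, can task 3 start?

Task 1 can start immediately at hour 0; it finishes at hour 4.
Task 2 cannot begin until task 1 (finishes hour 4). It runs from hour 4 to 4 + 5 = hour 9.
Task 3 waits on task 2 (finishes hour 9); task 1 (finishes hour 4). The latest of these is hour 9, which is the earliest task 3 can start.

9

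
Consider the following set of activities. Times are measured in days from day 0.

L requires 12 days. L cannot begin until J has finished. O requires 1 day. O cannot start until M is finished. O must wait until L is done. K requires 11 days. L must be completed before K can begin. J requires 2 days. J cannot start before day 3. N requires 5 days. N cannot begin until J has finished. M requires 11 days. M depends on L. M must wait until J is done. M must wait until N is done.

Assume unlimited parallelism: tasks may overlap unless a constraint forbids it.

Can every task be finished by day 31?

Yes

J cannot begin until its own release at day 3. It runs from day 3 to 3 + 2 = day 5.
After J (finishes day 5), N can start at day 5 and finishes at day 10.
L waits on J (finishes day 5), so it starts at day 5 and finishes at 5 + 12 = day 17.
M cannot start until L (finishes day 17); J (finishes day 5); N (finishes day 10). The controlling bound is day 17, so M finishes at 17 + 11 = day 28.
O needs all of M (finishes day 28); L (finishes day 17). That puts its earliest start at day 28; it finishes at 28 + 1 = day 29.
K cannot begin until L (finishes day 17). It runs from day 17 to 17 + 11 = day 28.
Every task is finished by day 29, which is no later than the deadline of 31, so the schedule is feasible.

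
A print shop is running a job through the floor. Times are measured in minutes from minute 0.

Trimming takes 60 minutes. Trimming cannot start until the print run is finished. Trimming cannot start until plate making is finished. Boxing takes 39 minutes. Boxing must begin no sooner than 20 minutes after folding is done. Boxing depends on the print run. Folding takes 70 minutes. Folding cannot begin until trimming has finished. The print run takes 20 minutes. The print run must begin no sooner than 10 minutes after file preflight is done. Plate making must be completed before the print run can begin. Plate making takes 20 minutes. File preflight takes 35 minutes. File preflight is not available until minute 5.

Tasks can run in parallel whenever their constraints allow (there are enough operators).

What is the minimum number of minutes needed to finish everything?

Plate making can start immediately at minute 0; it finishes at minute 20.
File preflight waits on its own release at minute 5, so it starts at minute 5 and finishes at 5 + 35 = minute 40.
The print run cannot start until file preflight (finishes minute 40, plus 10-minute gap → minute 50); plate making (finishes minute 20). The controlling bound is minute 50, so the print run finishes at 50 + 20 = minute 70.
Trimming needs all of the print run (finishes minute 70); plate making (finishes minute 20). That puts its earliest start at minute 70; it finishes at 70 + 60 = minute 130.
Folding waits on trimming (finishes minute 130), so it starts at minute 130 and finishes at 130 + 70 = minute 200.
For boxing: folding (finishes minute 200, plus 20-minute gap → minute 220); the print run (finishes minute 70). Taking the maximum gives a start of minute 220, and it finishes at 220 + 39 = minute 259.
All tasks are finished once the last one completes. Finish times: File preflight at 40, Plate making at 20, The print run at 70, Trimming at 130, Folding at 200, Boxing at 259. The latest is minute 259.

259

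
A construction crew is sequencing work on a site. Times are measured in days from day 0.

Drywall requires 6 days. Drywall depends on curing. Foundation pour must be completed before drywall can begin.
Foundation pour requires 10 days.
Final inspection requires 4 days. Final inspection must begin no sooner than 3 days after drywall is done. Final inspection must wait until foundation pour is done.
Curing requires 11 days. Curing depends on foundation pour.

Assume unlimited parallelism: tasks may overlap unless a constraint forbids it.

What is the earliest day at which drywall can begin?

Nothing blocks foundation pour, so it runs from day 0 to day 10.
After foundation pour (finishes day 10), curing can start at day 10 and finishes at day 21.
Drywall waits on curing (finishes day 21); foundation pour (finishes day 10). The latest of these is day 21, which is the earliest drywall can start.

21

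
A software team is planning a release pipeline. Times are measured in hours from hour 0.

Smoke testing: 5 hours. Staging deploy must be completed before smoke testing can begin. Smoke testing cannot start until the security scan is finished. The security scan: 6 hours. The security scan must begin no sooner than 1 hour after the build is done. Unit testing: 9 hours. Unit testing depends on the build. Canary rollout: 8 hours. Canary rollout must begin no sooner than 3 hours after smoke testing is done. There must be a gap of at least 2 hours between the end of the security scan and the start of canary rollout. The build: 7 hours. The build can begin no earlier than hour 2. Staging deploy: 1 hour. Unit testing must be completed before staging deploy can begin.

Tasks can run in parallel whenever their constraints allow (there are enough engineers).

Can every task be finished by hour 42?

Yes

The build waits on its own release at hour 2, so it starts at hour 2 and finishes at 2 + 7 = hour 9.
The security scan cannot begin until the build (finishes hour 9, plus 1-hour gap → hour 10). It runs from hour 10 to 10 + 6 = hour 16.
After the build (finishes hour 9), unit testing can start at hour 9 and finishes at hour 18.
After unit testing (finishes hour 18), staging deploy can start at hour 18 and finishes at hour 19.
For smoke testing: staging deploy (finishes hour 19); the security scan (finishes hour 16). Taking the maximum gives a start of hour 19, and it finishes at 19 + 5 = hour 24.
Canary rollout needs all of smoke testing (finishes hour 24, plus 3-hour gap → hour 27); the security scan (finishes hour 16, plus 2-hour gap → hour 18). That puts its earliest start at hour 27; it finishes at 27 + 8 = hour 35.
Every task is finished by hour 35, which is no later than the deadline of 42, so the schedule is feasible.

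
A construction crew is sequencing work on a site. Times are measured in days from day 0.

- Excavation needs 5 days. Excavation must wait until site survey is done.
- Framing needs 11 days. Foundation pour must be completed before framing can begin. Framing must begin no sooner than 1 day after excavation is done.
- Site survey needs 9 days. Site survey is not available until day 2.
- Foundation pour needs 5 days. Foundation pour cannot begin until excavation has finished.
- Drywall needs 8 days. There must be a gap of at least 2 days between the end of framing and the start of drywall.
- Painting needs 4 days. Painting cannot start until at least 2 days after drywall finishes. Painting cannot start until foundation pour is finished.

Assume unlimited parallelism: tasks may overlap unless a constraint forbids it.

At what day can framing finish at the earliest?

32

Site survey waits on its own release at day 2, so it starts at day 2 and finishes at 2 + 9 = day 11.
Excavation waits on site survey (finishes day 11), so it starts at day 11 and finishes at 11 + 5 = day 16.
Foundation pour cannot begin until excavation (finishes day 16). It runs from day 16 to 16 + 5 = day 21.
For framing: foundation pour (finishes day 21); excavation (finishes day 16, plus 1-day gap → day 17). Taking the maximum gives a start of day 21, and it finishes at 21 + 11 = day 32.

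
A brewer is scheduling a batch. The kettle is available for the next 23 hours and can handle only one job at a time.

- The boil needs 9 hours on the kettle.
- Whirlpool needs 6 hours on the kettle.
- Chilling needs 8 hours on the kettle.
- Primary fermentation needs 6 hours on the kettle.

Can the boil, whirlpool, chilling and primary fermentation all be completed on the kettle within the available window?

No

Running back to back, the jobs need 9 + 6 + 8 + 6 = 29 hours on the kettle.
Since 29 > 23, they cannot all fit.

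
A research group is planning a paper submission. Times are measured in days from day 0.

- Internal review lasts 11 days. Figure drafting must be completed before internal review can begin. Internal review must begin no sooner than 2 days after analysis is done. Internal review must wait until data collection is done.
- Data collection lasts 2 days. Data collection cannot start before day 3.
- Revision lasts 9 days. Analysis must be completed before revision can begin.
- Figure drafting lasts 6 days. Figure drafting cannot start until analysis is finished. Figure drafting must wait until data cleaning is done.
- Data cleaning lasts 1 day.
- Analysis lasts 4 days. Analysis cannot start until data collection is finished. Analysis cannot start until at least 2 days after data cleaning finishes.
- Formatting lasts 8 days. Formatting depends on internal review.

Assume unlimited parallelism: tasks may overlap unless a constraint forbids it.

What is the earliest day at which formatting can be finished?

34

Data cleaning has no prerequisites, so it starts at day 0 and finishes at day 1.
Data collection waits on its own release at day 3, so it starts at day 3 and finishes at 3 + 2 = day 5.
Analysis needs all of data collection (finishes day 5); data cleaning (finishes day 1, plus 2-day gap → day 3). That puts its earliest start at day 5; it finishes at 5 + 4 = day 9.
Figure drafting has to wait for analysis (finishes day 9); data cleaning (finishes day 1). The latest of these is day 9, so figure drafting runs day 9 to 9 + 6 = day 15.
For internal review: figure drafting (finishes day 15); analysis (finishes day 9, plus 2-day gap → day 11); data collection (finishes day 5). Taking the maximum gives a start of day 15, and it finishes at 15 + 11 = day 26.
After internal review (finishes day 26), formatting can start at day 26 and finishes at day 34.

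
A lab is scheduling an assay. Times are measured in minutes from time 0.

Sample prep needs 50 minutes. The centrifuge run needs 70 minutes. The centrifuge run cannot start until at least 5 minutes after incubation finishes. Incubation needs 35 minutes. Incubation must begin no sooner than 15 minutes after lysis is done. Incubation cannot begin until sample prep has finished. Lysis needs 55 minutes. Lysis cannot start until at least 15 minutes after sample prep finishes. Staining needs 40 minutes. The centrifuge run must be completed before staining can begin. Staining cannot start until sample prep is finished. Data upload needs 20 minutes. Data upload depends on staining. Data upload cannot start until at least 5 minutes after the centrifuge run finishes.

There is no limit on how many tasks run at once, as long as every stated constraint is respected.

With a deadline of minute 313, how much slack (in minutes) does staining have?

Sample prep can start immediately at minute 0; it finishes at minute 50.
After sample prep (finishes minute 50, plus 15-minute gap → minute 65), lysis can start at minute 65 and finishes at minute 120.
For incubation: lysis (finishes minute 120, plus 15-minute gap → minute 135); sample prep (finishes minute 50). Taking the maximum gives a start of minute 135, and it finishes at 135 + 35 = minute 170.
After incubation (finishes minute 170, plus 5-minute gap → minute 175), the centrifuge run can start at minute 175 and finishes at minute 245.
Staining cannot start until the centrifuge run (finishes minute 245); sample prep (finishes minute 50). The controlling bound is minute 245, so staining finishes at 245 + 40 = minute 285.

Working backward from the deadline:
To finish by minute 313, data upload (duration 20) must start no later than minute 293.
Staining feeds into data upload (must start by minute 293); so staining must finish by minute 293 and therefore start by minute 253.
So staining can start as early as minute 245 and as late as minute 253, giving 253 − 245 = 8 minutes of slack.

8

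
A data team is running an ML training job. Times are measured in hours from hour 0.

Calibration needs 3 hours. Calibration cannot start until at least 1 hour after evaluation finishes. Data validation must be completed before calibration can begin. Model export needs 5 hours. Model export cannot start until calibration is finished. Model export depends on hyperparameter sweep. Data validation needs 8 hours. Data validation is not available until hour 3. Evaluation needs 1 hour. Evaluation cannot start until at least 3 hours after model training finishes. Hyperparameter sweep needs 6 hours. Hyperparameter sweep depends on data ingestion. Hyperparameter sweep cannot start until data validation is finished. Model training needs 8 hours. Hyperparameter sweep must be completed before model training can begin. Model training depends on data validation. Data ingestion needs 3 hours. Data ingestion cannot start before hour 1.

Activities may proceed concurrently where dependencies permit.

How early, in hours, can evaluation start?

28

After its own release at hour 3, data validation can start at hour 3 and finishes at hour 11.
Data ingestion cannot begin until its own release at hour 1. It runs from hour 1 to 1 + 3 = hour 4.
Hyperparameter sweep needs all of data ingestion (finishes hour 4); data validation (finishes hour 11). That puts its earliest start at hour 11; it finishes at 11 + 6 = hour 17.
Model training has to wait for hyperparameter sweep (finishes hour 17); data validation (finishes hour 11). The latest of these is hour 17, so model training runs hour 17 to 17 + 8 = hour 25.
Evaluation waits on model training (finishes hour 25, plus 3-hour gap → hour 28), so the earliest it can start is hour 28.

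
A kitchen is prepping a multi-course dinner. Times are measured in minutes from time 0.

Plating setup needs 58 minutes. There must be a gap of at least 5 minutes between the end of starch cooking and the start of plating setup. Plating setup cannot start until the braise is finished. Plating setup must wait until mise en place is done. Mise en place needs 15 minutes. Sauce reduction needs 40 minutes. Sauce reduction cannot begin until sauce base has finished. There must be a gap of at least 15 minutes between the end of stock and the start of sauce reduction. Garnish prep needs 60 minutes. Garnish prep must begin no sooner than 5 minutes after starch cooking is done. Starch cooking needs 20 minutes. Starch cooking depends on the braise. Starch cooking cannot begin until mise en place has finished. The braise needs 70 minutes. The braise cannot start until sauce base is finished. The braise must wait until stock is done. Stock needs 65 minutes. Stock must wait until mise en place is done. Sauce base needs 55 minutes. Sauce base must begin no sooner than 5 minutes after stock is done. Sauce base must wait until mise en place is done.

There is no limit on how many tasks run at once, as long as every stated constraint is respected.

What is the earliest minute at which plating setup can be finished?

293

Nothing blocks mise en place, so it runs from minute 0 to minute 15.
Stock waits on mise en place (finishes minute 15), so it starts at minute 15 and finishes at 15 + 65 = minute 80.
Sauce base has to wait for stock (finishes minute 80, plus 5-minute gap → minute 85); mise en place (finishes minute 15). The latest of these is minute 85, so sauce base runs minute 85 to 85 + 55 = minute 140.
The braise cannot start until sauce base (finishes minute 140); stock (finishes minute 80). The controlling bound is minute 140, so the braise finishes at 140 + 70 = minute 210.
Starch cooking has to wait for the braise (finishes minute 210); mise en place (finishes minute 15). The latest of these is minute 210, so starch cooking runs minute 210 to 210 + 20 = minute 230.
For plating setup: starch cooking (finishes minute 230, plus 5-minute gap → minute 235); the braise (finishes minute 210); mise en place (finishes minute 15). Taking the maximum gives a start of minute 235, and it finishes at 235 + 58 = minute 293.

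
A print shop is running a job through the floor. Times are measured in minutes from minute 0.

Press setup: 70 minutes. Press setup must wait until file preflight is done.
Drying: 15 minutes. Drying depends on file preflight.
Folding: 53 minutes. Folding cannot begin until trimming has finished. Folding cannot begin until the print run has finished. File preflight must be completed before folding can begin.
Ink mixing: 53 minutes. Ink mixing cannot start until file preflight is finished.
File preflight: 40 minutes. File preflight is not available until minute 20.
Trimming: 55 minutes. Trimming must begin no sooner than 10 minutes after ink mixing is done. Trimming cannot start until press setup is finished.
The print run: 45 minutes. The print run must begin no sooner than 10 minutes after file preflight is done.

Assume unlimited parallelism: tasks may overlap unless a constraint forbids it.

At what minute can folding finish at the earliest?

File preflight waits on its own release at minute 20, so it starts at minute 20 and finishes at 20 + 40 = minute 60.
The print run cannot begin until file preflight (finishes minute 60, plus 10-minute gap → minute 70). It runs from minute 70 to 70 + 45 = minute 115.
After file preflight (finishes minute 60), press setup can start at minute 60 and finishes at minute 130.
Ink mixing waits on file preflight (finishes minute 60), so it starts at minute 60 and finishes at 60 + 53 = minute 113.
Trimming cannot start until ink mixing (finishes minute 113, plus 10-minute gap → minute 123); press setup (finishes minute 130). The controlling bound is minute 130, so trimming finishes at 130 + 55 = minute 185.
Folding cannot start until trimming (finishes minute 185); the print run (finishes minute 115); file preflight (finishes minute 60). The controlling bound is minute 185, so folding finishes at 185 + 53 = minute 238.

238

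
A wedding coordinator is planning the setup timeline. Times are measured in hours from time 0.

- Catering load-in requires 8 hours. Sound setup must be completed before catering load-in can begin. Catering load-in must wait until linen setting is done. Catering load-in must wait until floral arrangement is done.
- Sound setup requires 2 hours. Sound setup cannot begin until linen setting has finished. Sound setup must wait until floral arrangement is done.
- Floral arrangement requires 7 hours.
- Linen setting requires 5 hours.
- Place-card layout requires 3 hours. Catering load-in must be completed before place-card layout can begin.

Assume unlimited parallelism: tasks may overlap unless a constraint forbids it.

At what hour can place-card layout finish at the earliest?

Floral arrangement has no prerequisites, so it starts at hour 0 and finishes at hour 7.
Nothing blocks linen setting, so it runs from hour 0 to hour 5.
Sound setup cannot start until linen setting (finishes hour 5); floral arrangement (finishes hour 7). The controlling bound is hour 7, so sound setup finishes at 7 + 2 = hour 9.
Catering load-in needs all of sound setup (finishes hour 9); linen setting (finishes hour 5); floral arrangement (finishes hour 7). That puts its earliest start at hour 9; it finishes at 9 + 8 = hour 17.
Place-card layout waits on catering load-in (finishes hour 17), so it starts at hour 17 and finishes at 17 + 3 = hour 20.

20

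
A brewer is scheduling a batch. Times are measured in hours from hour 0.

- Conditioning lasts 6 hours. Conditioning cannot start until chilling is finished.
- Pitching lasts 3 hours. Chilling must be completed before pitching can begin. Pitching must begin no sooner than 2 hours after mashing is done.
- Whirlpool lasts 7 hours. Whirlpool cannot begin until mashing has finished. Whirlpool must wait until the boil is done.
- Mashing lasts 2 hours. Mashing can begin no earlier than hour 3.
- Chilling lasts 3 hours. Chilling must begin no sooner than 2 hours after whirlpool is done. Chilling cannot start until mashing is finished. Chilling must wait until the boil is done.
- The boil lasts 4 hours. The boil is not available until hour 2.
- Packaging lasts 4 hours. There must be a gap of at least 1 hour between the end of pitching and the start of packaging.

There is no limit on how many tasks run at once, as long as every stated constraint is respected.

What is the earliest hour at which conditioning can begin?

18

The boil cannot begin until its own release at hour 2. It runs from hour 2 to 2 + 4 = hour 6.
Mashing cannot begin until its own release at hour 3. It runs from hour 3 to 3 + 2 = hour 5.
For whirlpool: mashing (finishes hour 5); the boil (finishes hour 6). Taking the maximum gives a start of hour 6, and it finishes at 6 + 7 = hour 13.
Chilling needs all of whirlpool (finishes hour 13, plus 2-hour gap → hour 15); mashing (finishes hour 5); the boil (finishes hour 6). That puts its earliest start at hour 15; it finishes at 15 + 3 = hour 18.
Conditioning waits on chilling (finishes hour 18), so the earliest it can start is hour 18.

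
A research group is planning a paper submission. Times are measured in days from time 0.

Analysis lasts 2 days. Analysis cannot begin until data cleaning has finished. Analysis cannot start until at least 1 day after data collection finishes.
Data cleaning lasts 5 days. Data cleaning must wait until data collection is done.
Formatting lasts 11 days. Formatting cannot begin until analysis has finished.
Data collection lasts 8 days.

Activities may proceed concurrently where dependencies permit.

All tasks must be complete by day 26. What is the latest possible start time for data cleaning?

Nothing follows formatting; the deadline of day 26 is its only limit. It must start by 26 − 11 = day 15.
Analysis has to be done before formatting (must start by day 15). That means finishing by day 15, i.e. starting by 15 − 2 = day 13.
Data cleaning has to be done before analysis (must start by day 13). That means finishing by day 13, i.e. starting by 13 − 5 = day 8.

8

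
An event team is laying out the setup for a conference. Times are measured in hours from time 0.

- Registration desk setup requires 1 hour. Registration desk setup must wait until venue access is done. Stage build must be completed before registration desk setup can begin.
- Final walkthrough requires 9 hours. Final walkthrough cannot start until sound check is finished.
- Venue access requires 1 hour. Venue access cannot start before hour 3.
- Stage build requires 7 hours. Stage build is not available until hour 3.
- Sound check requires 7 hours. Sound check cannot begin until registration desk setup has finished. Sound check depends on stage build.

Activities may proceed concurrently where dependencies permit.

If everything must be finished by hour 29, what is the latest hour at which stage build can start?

Final walkthrough has no dependents, so it just needs to finish by hour 29. Starting by 29 − 9 = hour 20 achieves that.
Sound check must finish before final walkthrough (must start by hour 20). With a 7-hour duration, sound check must start by 20 − 7 = hour 13.
Registration desk setup must finish before sound check (must start by hour 13). With a 1-hour duration, registration desk setup must start by 13 − 1 = hour 12.
For stage build: registration desk setup (must start by hour 12); sound check (must start by hour 13). The most restrictive is hour 12; with a 7-hour duration, stage build must start by hour 5.

5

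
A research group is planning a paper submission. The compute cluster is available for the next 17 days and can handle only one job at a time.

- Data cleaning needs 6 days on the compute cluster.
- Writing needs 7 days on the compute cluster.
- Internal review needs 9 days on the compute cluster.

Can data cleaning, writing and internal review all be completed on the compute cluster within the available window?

No

Running back to back, the jobs need 6 + 7 + 9 = 22 days on the compute cluster.
Since 22 > 17, they cannot all fit.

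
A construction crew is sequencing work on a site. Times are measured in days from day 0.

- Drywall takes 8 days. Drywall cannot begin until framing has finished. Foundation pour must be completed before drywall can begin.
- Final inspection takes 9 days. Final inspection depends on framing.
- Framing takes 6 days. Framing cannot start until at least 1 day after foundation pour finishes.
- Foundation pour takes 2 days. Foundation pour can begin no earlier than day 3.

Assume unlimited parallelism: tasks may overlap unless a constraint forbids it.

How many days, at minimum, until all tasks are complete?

Foundation pour cannot begin until its own release at day 3. It runs from day 3 to 3 + 2 = day 5.
After foundation pour (finishes day 5, plus 1-day gap → day 6), framing can start at day 6 and finishes at day 12.
Final inspection waits on framing (finishes day 12), so it starts at day 12 and finishes at 12 + 9 = day 21.
For drywall: framing (finishes day 12); foundation pour (finishes day 5). Taking the maximum gives a start of day 12, and it finishes at 12 + 8 = day 20.
All tasks are finished once the last one completes. Finish times: Foundation pour at 5, Framing at 12, Drywall at 20, Final inspection at 21. The latest is day 21.

21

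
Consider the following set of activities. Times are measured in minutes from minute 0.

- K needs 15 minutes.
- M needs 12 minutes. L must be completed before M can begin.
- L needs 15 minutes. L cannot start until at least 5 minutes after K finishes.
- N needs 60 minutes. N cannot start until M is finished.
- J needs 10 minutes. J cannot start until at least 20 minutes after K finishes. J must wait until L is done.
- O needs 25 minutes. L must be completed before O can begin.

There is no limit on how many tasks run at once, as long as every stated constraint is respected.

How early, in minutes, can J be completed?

K can start immediately at minute 0; it finishes at minute 15.
After K (finishes minute 15, plus 5-minute gap → minute 20), L can start at minute 20 and finishes at minute 35.
J has to wait for K (finishes minute 15, plus 20-minute gap → minute 35); L (finishes minute 35). The latest of these is minute 35, so J runs minute 35 to 35 + 10 = minute 45.

45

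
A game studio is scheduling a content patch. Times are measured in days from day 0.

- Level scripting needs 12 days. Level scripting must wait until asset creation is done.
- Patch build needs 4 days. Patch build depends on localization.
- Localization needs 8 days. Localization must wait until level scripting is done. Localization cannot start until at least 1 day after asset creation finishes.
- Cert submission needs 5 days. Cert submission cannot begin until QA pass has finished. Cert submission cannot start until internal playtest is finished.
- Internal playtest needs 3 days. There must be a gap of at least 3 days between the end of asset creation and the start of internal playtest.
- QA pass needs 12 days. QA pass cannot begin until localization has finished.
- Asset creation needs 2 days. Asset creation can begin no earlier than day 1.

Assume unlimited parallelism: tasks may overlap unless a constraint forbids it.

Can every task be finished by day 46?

Asset creation cannot begin until its own release at day 1. It runs from day 1 to 1 + 2 = day 3.
After asset creation (finishes day 3, plus 3-day gap → day 6), internal playtest can start at day 6 and finishes at day 9.
Level scripting waits on asset creation (finishes day 3), so it starts at day 3 and finishes at 3 + 12 = day 15.
Localization cannot start until level scripting (finishes day 15); asset creation (finishes day 3, plus 1-day gap → day 4). The controlling bound is day 15, so localization finishes at 15 + 8 = day 23.
Patch build waits on localization (finishes day 23), so it starts at day 23 and finishes at 23 + 4 = day 27.
QA pass waits on localization (finishes day 23), so it starts at day 23 and finishes at 23 + 12 = day 35.
Cert submission needs all of QA pass (finishes day 35); internal playtest (finishes day 9). That puts its earliest start at day 35; it finishes at 35 + 5 = day 40.
Every task is finished by day 40, which is no later than the deadline of 46, so the schedule is feasible.

Yes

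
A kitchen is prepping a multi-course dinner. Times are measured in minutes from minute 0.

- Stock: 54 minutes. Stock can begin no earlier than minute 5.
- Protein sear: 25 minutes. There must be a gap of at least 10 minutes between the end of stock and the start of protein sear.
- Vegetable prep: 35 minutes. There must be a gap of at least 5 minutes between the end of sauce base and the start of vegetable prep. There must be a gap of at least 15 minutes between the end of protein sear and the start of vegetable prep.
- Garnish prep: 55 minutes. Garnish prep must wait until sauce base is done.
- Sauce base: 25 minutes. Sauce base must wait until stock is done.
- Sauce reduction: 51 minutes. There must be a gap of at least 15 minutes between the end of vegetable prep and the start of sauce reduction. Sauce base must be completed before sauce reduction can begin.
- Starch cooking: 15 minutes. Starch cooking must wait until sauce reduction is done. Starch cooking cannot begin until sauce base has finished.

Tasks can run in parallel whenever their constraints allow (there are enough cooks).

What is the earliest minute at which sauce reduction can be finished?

210

Stock cannot begin until its own release at minute 5. It runs from minute 5 to 5 + 54 = minute 59.
Protein sear waits on stock (finishes minute 59, plus 10-minute gap → minute 69), so it starts at minute 69 and finishes at 69 + 25 = minute 94.
After stock (finishes minute 59), sauce base can start at minute 59 and finishes at minute 84.
For vegetable prep: sauce base (finishes minute 84, plus 5-minute gap → minute 89); protein sear (finishes minute 94, plus 15-minute gap → minute 109). Taking the maximum gives a start of minute 109, and it finishes at 109 + 35 = minute 144.
Sauce reduction needs all of vegetable prep (finishes minute 144, plus 15-minute gap → minute 159); sauce base (finishes minute 84). That puts its earliest start at minute 159; it finishes at 159 + 51 = minute 210.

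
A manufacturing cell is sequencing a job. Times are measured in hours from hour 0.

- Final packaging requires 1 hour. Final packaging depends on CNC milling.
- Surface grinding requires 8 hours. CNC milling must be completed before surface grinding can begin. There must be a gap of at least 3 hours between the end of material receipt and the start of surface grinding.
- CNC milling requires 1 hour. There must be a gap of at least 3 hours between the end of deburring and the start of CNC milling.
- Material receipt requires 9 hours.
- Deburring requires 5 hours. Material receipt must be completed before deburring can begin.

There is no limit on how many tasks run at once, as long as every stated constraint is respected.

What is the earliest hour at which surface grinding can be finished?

Material receipt can start immediately at hour 0; it finishes at hour 9.
After material receipt (finishes hour 9), deburring can start at hour 9 and finishes at hour 14.
CNC milling waits on deburring (finishes hour 14, plus 3-hour gap → hour 17), so it starts at hour 17 and finishes at 17 + 1 = hour 18.
For surface grinding: CNC milling (finishes hour 18); material receipt (finishes hour 9, plus 3-hour gap → hour 12). Taking the maximum gives a start of hour 18, and it finishes at 18 + 8 = hour 26.

26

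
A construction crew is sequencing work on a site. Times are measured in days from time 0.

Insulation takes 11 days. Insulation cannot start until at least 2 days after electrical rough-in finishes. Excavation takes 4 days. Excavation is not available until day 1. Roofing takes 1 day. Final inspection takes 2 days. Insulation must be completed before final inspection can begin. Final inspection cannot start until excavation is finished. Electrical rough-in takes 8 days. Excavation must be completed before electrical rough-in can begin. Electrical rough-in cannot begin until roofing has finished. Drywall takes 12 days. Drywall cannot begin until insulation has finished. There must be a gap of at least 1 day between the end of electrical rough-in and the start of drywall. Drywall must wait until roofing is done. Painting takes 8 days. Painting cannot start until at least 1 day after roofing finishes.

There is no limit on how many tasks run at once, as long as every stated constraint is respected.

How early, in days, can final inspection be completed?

Nothing blocks roofing, so it runs from day 0 to day 1.
Excavation waits on its own release at day 1, so it starts at day 1 and finishes at 1 + 4 = day 5.
Electrical rough-in needs all of excavation (finishes day 5); roofing (finishes day 1). That puts its earliest start at day 5; it finishes at 5 + 8 = day 13.
After electrical rough-in (finishes day 13, plus 2-day gap → day 15), insulation can start at day 15 and finishes at day 26.
For final inspection: insulation (finishes day 26); excavation (finishes day 5). Taking the maximum gives a start of day 26, and it finishes at 26 + 2 = day 28.

28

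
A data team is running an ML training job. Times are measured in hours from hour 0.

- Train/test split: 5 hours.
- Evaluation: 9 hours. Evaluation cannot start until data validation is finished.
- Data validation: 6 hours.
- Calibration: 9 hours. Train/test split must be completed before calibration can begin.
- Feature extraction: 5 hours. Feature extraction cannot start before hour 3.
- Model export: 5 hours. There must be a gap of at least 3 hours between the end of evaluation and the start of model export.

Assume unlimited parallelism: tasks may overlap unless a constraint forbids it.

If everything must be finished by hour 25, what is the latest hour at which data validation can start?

Nothing follows model export; the deadline of hour 25 is its only limit. It must start by 25 − 5 = hour 20.
Since model export (must start by hour 20, minus 3-hour gap → hour 17) depends on it, evaluation must finish by hour 17. Backing off its 9-hour duration gives a latest start of hour 8.
Since evaluation (must start by hour 8) depends on it, data validation must finish by hour 8. Backing off its 6-hour duration gives a latest start of hour 2.

2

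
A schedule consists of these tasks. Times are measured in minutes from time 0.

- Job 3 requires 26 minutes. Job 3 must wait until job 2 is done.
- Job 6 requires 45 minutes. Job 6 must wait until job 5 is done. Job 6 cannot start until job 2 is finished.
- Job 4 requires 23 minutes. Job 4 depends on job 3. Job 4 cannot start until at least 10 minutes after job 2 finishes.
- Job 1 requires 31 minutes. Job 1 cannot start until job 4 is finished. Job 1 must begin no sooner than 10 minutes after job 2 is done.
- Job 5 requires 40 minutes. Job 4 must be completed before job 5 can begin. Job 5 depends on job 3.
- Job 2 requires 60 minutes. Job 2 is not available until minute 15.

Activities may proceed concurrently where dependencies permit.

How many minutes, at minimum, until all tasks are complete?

209

After its own release at minute 15, job 2 can start at minute 15 and finishes at minute 75.
After job 2 (finishes minute 75), job 3 can start at minute 75 and finishes at minute 101.
Job 4 cannot start until job 3 (finishes minute 101); job 2 (finishes minute 75, plus 10-minute gap → minute 85). The controlling bound is minute 101, so job 4 finishes at 101 + 23 = minute 124.
Job 5 needs all of job 4 (finishes minute 124); job 3 (finishes minute 101). That puts its earliest start at minute 124; it finishes at 124 + 40 = minute 164.
Job 6 needs all of job 5 (finishes minute 164); job 2 (finishes minute 75). That puts its earliest start at minute 164; it finishes at 164 + 45 = minute 209.
Job 1 has to wait for job 4 (finishes minute 124); job 2 (finishes minute 75, plus 10-minute gap → minute 85). The latest of these is minute 124, so job 1 runs minute 124 to 124 + 31 = minute 155.
All tasks are finished once the last one completes. Finish times: Job 1 at 155, Job 2 at 75, Job 3 at 101, Job 4 at 124, Job 5 at 164, Job 6 at 209. The latest is minute 209.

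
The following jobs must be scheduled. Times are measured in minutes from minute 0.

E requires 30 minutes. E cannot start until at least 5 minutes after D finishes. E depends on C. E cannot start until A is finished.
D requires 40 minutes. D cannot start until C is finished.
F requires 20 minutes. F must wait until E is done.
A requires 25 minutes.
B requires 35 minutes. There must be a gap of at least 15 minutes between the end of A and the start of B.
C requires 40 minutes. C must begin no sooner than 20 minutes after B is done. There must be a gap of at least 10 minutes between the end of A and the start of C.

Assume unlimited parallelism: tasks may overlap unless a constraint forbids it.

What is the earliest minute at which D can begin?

A has no prerequisites, so it starts at minute 0 and finishes at minute 25.
B cannot begin until A (finishes minute 25, plus 15-minute gap → minute 40). It runs from minute 40 to 40 + 35 = minute 75.
C needs all of B (finishes minute 75, plus 20-minute gap → minute 95); A (finishes minute 25, plus 10-minute gap → minute 35). That puts its earliest start at minute 95; it finishes at 95 + 40 = minute 135.
D waits on C (finishes minute 135), so the earliest it can start is minute 135.

135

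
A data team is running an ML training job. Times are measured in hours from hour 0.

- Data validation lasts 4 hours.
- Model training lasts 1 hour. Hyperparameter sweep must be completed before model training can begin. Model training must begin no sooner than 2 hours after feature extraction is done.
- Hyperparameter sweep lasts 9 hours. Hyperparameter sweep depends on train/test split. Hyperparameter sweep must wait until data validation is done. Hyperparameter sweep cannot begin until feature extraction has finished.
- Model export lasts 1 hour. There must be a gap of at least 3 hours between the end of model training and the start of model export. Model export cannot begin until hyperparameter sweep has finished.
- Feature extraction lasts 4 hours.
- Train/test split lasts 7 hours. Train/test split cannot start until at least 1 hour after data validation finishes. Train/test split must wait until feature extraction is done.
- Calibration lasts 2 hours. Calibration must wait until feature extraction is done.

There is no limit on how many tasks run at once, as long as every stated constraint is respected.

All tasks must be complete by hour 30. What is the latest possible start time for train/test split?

9

Model export has no dependents, so it just needs to finish by hour 30. Starting by 30 − 1 = hour 29 achieves that.
Model training must finish before model export (must start by hour 29, minus 3-hour gap → hour 26). With a 1-hour duration, model training must start by 26 − 1 = hour 25.
Hyperparameter sweep must finish in time for model training (must start by hour 25); model export (must start by hour 29). The tightest is hour 25, so hyperparameter sweep must start by 25 − 9 = hour 16.
Since hyperparameter sweep (must start by hour 16) depends on it, train/test split must finish by hour 16. Backing off its 7-hour duration gives a latest start of hour 9.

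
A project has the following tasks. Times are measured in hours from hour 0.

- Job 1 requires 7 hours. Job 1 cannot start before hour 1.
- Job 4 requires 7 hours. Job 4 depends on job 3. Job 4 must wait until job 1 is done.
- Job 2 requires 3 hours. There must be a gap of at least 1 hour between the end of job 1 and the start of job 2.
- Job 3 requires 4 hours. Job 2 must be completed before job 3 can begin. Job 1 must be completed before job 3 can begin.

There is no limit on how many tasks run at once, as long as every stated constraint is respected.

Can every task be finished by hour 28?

Yes

After its own release at hour 1, job 1 can start at hour 1 and finishes at hour 8.
Job 2 cannot begin until job 1 (finishes hour 8, plus 1-hour gap → hour 9). It runs from hour 9 to 9 + 3 = hour 12.
Job 3 cannot start until job 2 (finishes hour 12); job 1 (finishes hour 8). The controlling bound is hour 12, so job 3 finishes at 12 + 4 = hour 16.
Job 4 has to wait for job 3 (finishes hour 16); job 1 (finishes hour 8). The latest of these is hour 16, so job 4 runs hour 16 to 16 + 7 = hour 23.
Every task is finished by hour 23, which is no later than the deadline of 28, so the schedule is feasible.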